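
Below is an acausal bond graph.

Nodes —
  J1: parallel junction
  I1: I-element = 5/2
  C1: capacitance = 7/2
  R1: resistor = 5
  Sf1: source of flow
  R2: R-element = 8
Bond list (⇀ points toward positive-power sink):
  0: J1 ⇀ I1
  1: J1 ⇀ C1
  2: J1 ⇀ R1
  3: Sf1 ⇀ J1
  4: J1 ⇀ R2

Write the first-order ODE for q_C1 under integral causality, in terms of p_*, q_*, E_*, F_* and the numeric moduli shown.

dq_C1/dt = F_Sf1 - 2*p_I1/5 - 13*q_C1/140

β3 |Sf1  (Sf1: flow source, stroke at near end)
β0 |I1  (prefer integral on I1)
β1 |J1  (C1 outputs effort q/C1)
β2 |R1  (0-jn J1 has e-setter on 1)
β4 |R2  (0-jn J1 has e-setter on 1)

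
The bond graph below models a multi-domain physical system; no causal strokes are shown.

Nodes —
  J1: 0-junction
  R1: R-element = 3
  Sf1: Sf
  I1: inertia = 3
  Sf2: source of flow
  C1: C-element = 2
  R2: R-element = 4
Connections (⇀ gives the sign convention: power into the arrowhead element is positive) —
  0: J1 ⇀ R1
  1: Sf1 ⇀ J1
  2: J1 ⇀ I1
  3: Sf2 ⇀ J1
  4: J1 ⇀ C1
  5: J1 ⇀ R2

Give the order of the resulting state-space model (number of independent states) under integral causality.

#1 |Sf1  (Sf1: flow source, stroke at near end)
#3 |Sf2  (Sf2 fixes flow; stroke at Sf2)
#2 |I1  (I1: I, integral causality)
#4 |J1  (C1: C, integral causality)
#0 |R1  (J1: bond 4 brought effort, rest push out)
#5 |R2  (J1 effort already set via bond 4)

2  (C1, I1 all integral)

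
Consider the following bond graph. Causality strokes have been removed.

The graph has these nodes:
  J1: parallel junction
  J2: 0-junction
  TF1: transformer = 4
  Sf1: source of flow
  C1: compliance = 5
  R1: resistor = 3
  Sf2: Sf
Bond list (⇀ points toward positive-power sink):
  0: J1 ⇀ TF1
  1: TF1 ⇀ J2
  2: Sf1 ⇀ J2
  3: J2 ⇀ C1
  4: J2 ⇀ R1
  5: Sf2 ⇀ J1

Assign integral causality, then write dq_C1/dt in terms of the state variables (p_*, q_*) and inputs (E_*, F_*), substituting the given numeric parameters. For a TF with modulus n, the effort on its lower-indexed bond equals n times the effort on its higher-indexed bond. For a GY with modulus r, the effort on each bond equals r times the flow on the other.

dq_C1/dt = F_Sf1 + 4*F_Sf2 - q_C1/15

#2 stroke→Sf1  (Sf1 (Sf) sets flow on bond)
#5 stroke→Sf2  (source Sf2 imposes f)
#0 stroke→J1  (J1 needs exactly one e-in)
#1 stroke→TF1  (TF TF1: opposite of bond 0)
#3 stroke→J2  (C1 integral (e out))
#4 stroke→R1  (J2 effort already set via bond 3)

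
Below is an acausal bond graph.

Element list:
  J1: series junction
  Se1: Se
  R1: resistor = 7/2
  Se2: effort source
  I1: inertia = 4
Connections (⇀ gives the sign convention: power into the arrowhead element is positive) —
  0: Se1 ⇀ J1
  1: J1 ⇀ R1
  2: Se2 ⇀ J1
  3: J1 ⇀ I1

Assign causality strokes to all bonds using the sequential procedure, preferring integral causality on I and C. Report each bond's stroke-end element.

#0 stroke at J1  (Se1 fixes effort; stroke away)
#2 stroke at J1  (source Se2 imposes e)
#3 stroke at I1  (I1 integral (f out))
#1 stroke at J1  (J1: bond 3 brought flow, rest push out)

b0 stroke→J1
b1 stroke→J1
b2 stroke→J1
b3 stroke→I1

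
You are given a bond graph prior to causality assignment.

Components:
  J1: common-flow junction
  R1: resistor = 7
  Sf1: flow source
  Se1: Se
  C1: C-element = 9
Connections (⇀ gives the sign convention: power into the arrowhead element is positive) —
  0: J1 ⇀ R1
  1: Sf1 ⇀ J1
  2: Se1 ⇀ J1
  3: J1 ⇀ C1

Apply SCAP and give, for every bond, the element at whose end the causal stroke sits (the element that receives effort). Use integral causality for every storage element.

#0 stroke at J1
#1 stroke at Sf1
#2 stroke at J1
#3 stroke at J1

bond 1 stroke at Sf1  (Sf1 (Sf) sets flow on bond)
bond 2 stroke at J1  (Se1 fixes effort; stroke away)
bond 0 stroke at J1  (J1: bond 1 brought flow, rest push out)
bond 3 stroke at J1  (common-f at J1 fixed by 1)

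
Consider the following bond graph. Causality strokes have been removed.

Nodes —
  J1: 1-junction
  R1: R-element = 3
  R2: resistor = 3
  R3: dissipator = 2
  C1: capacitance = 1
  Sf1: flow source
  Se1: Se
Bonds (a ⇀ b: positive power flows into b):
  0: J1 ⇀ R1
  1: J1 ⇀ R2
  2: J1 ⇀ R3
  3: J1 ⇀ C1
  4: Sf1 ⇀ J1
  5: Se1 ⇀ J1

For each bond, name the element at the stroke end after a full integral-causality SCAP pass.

bond 0 stroke→J1
bond 1 stroke→J1
bond 2 stroke→J1
bond 3 stroke→J1
bond 4 stroke→Sf1
bond 5 stroke→J1

β4 |Sf1  (source Sf1 imposes f)
β5 |J1  (Se1: effort source, stroke at far end)
β0 |J1  (1-jn J1 has f-setter on 4)
β1 |J1  (common-f at J1 fixed by 4)
β2 |J1  (1-jn J1 has f-setter on 4)
β3 |J1  (J1: bond 4 brought flow, rest push out)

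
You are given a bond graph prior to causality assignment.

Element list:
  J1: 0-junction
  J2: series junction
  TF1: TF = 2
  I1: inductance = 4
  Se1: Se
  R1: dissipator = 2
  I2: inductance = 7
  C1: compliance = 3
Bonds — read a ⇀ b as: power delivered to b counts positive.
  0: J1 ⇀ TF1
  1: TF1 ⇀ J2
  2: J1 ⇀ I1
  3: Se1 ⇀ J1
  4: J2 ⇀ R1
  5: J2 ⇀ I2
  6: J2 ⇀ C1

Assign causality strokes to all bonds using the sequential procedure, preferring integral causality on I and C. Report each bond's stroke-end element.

bond 0 |TF1
bond 1 |J2
bond 2 |I1
bond 3 |J1
bond 4 |J2
bond 5 |I2
bond 6 |J2

#3 |J1  (Se1: effort source, stroke at far end)
#0 |TF1  (common-e at J1 fixed by 3)
#2 |I1  (J1: bond 3 brought effort, rest push out)
#1 |J2  (TF TF1: opposite of bond 0)
#5 |I2  (I2: I, integral causality)
#4 |J2  (J2: bond 5 brought flow, rest push out)
#6 |J2  (J2 flow already set via bond 5)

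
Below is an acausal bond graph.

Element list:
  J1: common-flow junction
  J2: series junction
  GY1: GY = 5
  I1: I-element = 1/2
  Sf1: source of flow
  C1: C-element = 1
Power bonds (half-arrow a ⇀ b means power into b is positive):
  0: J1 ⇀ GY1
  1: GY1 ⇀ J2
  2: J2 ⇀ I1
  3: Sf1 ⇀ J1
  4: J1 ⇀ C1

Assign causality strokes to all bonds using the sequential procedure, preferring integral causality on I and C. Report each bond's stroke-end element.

β0 |J1
β1 |J2
β2 |I1
β3 |Sf1
β4 |J1

β3 |Sf1  (Sf1 (Sf) sets flow on bond)
β0 |J1  (common-f at J1 fixed by 3)
β4 |J1  (common-f at J1 fixed by 3)
β1 |J2  (GY GY1: same side as bond 0)
β2 |I1  (J2: last free bond brings flow in)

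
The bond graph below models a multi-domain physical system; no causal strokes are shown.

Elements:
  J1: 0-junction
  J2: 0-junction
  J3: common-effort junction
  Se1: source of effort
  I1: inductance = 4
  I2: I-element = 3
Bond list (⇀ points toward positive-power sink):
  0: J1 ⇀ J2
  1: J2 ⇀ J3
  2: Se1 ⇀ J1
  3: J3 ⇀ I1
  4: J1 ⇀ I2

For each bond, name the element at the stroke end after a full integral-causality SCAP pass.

#0 stroke→J2
#1 stroke→J3
#2 stroke→J1
#3 stroke→I1
#4 stroke→I2

b2 |J1  (Se1 fixes effort; stroke away)
b0 |J2  (J1 effort already set via bond 2)
b4 |I2  (common-e at J1 fixed by 2)
b1 |J3  (J2 effort already set via bond 0)
b3 |I1  (J3 effort already set via bond 1)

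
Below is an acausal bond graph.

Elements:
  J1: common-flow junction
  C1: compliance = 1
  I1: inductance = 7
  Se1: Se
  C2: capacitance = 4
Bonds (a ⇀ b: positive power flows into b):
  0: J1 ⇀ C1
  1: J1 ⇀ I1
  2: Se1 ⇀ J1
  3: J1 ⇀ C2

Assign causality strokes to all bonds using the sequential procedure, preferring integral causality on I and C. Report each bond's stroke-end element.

β2 stroke at J1  (source Se1 imposes e)
β0 stroke at J1  (prefer integral on C1)
β1 stroke at I1  (prefer integral on I1)
β3 stroke at J1  (J1 flow already set via bond 1)

β0 stroke at J1
β1 stroke at I1
β2 stroke at J1
β3 stroke at J1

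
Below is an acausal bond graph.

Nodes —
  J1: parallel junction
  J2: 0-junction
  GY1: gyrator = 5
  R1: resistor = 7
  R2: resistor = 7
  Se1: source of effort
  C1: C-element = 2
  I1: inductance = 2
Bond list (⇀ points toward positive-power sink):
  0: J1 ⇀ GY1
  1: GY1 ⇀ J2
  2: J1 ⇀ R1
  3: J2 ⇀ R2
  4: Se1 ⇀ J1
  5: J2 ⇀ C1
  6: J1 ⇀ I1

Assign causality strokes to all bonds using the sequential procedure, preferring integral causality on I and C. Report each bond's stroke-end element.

b0 |GY1
b1 |GY1
b2 |R1
b3 |R2
b4 |J1
b5 |J2
b6 |I1

β4 |J1  (source Se1 imposes e)
β0 |GY1  (common-e at J1 fixed by 4)
β2 |R1  (J1 effort already set via bond 4)
β6 |I1  (0-jn J1 has e-setter on 4)
β1 |GY1  (GY GY1: same side as bond 0)
β5 |J2  (prefer integral on C1)
β3 |R2  (J2: bond 5 brought effort, rest push out)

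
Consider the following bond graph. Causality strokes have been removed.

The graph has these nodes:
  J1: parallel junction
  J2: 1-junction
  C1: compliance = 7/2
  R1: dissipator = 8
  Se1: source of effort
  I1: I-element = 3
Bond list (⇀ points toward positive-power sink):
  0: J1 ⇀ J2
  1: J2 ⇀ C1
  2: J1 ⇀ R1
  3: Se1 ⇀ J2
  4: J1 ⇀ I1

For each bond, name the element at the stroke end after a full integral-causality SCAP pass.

bond 3 →J2  (Se1 (Se) sets effort on bond)
bond 1 →J2  (C1 integral (e out))
bond 0 →J1  (only one flow-in slot at J2)
bond 2 →R1  (0-jn J1 has e-setter on 0)
bond 4 →I1  (J1 effort already set via bond 0)

β0 stroke at J1
β1 stroke at J2
β2 stroke at R1
β3 stroke at J2
β4 stroke at I1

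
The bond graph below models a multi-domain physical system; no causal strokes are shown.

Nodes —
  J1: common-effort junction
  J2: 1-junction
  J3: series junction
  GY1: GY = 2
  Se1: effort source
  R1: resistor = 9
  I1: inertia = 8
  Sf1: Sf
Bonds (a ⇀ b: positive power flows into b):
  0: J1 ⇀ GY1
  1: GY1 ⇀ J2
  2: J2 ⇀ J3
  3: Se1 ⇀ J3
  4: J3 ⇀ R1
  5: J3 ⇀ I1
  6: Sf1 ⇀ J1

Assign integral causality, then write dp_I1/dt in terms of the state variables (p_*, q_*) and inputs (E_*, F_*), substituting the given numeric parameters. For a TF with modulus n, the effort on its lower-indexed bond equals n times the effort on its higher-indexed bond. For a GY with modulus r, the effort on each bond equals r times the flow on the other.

dp_I1/dt = E_Se1 + 2*F_Sf1 - 9*p_I1/8

bond 3 |J3  (Se1 fixes effort; stroke away)
bond 6 |Sf1  (Sf1 (Sf) sets flow on bond)
bond 0 |J1  (J1: last free bond brings effort in)
bond 1 |J2  (GY1: gyrator matches bond 0)
bond 2 |J3  (J2 needs exactly one f-in)
bond 5 |I1  (I1 outputs flow p/I1)
bond 4 |J3  (1-jn J3 has f-setter on 5)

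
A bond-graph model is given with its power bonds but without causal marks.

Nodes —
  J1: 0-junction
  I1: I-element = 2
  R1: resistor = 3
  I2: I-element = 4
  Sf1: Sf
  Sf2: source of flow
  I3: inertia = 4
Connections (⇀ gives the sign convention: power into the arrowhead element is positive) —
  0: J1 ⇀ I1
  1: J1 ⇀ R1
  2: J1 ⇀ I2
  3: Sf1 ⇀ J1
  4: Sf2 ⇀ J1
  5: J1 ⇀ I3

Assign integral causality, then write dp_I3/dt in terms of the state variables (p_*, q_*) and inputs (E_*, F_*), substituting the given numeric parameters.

dp_I3/dt = 3*F_Sf1 + 3*F_Sf2 - 3*p_I1/2 - 3*p_I2/4 - 3*p_I3/4

#3 stroke at Sf1  (Sf1: flow source, stroke at near end)
#4 stroke at Sf2  (Sf2 fixes flow; stroke at Sf2)
#0 stroke at I1  (I1 outputs flow p/I1)
#2 stroke at I2  (I2: I, integral causality)
#5 stroke at I3  (prefer integral on I3)
#1 stroke at J1  (J1 needs exactly one e-in)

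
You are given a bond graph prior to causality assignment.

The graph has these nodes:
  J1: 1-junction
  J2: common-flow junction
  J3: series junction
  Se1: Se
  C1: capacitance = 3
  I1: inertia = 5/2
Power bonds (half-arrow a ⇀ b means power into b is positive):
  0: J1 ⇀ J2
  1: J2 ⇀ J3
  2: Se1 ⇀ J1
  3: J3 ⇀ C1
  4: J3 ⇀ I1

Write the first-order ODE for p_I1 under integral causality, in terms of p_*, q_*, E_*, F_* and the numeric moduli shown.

dp_I1/dt = E_Se1 - q_C1/3

β2 |J1  (source Se1 imposes e)
β0 |J2  (closing 1-jn rule on J1)
β1 |J3  (J2: last free bond brings flow in)
β3 |J3  (C1 outputs effort q/C1)
β4 |I1  (J3: last free bond brings flow in)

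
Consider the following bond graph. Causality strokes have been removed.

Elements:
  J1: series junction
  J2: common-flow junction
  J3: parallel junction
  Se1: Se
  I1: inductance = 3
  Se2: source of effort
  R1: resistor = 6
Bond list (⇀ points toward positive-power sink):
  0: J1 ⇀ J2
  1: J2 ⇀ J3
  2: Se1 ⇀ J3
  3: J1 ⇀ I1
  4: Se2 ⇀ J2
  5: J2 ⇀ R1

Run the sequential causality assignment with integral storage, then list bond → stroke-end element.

bond 2 stroke at J3  (source Se1 imposes e)
bond 4 stroke at J2  (source Se2 imposes e)
bond 1 stroke at J2  (common-e at J3 fixed by 2)
bond 3 stroke at I1  (I1: I, integral causality)
bond 0 stroke at J1  (J1: bond 3 brought flow, rest push out)
bond 5 stroke at J2  (common-f at J2 fixed by 0)

β0 stroke→J1
β1 stroke→J2
β2 stroke→J3
β3 stroke→I1
β4 stroke→J2
β5 stroke→J2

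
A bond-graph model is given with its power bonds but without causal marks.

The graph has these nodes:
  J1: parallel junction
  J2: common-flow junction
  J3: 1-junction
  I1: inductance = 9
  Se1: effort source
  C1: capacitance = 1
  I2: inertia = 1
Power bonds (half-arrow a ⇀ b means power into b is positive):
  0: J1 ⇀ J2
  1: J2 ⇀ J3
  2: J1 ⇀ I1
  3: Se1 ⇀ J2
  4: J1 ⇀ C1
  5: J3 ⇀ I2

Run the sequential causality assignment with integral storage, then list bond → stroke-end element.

#0 |J2
#1 |J3
#2 |I1
#3 |J2
#4 |J1
#5 |I2

β3 stroke at J2  (Se1 (Se) sets effort on bond)
β2 stroke at I1  (I1 integral (f out))
β4 stroke at J1  (C1 integral (e out))
β0 stroke at J2  (0-jn J1 has e-setter on 4)
β1 stroke at J3  (closing 1-jn rule on J2)
β5 stroke at I2  (J3: last free bond brings flow in)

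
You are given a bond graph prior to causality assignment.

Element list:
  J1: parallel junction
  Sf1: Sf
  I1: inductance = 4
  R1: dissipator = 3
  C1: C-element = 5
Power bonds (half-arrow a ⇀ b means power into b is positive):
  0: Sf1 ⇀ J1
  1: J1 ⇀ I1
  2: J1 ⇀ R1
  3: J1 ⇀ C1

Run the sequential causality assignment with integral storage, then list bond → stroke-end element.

#0 |Sf1
#1 |I1
#2 |R1
#3 |J1

#0 stroke→Sf1  (Sf1 (Sf) sets flow on bond)
#1 stroke→I1  (prefer integral on I1)
#3 stroke→J1  (C1: C, integral causality)
#2 stroke→R1  (J1 effort already set via bond 3)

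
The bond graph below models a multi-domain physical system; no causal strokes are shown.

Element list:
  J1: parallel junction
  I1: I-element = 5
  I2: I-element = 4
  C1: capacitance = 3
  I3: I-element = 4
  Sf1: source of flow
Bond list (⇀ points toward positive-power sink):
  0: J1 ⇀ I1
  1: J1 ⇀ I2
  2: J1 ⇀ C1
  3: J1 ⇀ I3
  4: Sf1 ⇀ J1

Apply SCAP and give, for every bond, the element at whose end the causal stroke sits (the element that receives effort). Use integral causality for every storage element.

#4 stroke→Sf1  (Sf1 fixes flow; stroke at Sf1)
#0 stroke→I1  (I1 integral (f out))
#1 stroke→I2  (I2 outputs flow p/I2)
#2 stroke→J1  (C1 outputs effort q/C1)
#3 stroke→I3  (common-e at J1 fixed by 2)

β0 |I1
β1 |I2
β2 |J1
β3 |I3
β4 |Sf1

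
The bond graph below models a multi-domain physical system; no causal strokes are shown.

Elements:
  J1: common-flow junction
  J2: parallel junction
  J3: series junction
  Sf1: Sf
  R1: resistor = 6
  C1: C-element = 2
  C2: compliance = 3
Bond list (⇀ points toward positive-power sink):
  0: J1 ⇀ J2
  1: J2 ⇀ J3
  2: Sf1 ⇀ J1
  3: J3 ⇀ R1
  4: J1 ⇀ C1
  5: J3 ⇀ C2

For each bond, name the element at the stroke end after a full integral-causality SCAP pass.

β0 stroke→J1
β1 stroke→J2
β2 stroke→Sf1
β3 stroke→J3
β4 stroke→J1
β5 stroke→J3

β2 →Sf1  (Sf1 (Sf) sets flow on bond)
β0 →J1  (1-jn J1 has f-setter on 2)
β4 →J1  (J1 flow already set via bond 2)
β1 →J2  (J2: last free bond brings effort in)
β3 →J3  (J3 flow already set via bond 1)
β5 →J3  (common-f at J3 fixed by 1)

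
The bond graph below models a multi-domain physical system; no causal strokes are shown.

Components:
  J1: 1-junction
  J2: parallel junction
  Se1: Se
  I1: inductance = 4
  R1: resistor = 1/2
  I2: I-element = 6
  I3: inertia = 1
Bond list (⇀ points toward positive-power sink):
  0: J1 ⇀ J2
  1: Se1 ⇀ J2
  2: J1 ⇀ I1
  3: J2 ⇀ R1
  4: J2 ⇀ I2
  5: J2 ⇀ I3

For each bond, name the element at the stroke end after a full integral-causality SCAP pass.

#0 →J1
#1 →J2
#2 →I1
#3 →R1
#4 →I2
#5 →I3

β1 stroke at J2  (source Se1 imposes e)
β0 stroke at J1  (0-jn J2 has e-setter on 1)
β3 stroke at R1  (J2 effort already set via bond 1)
β4 stroke at I2  (J2: bond 1 brought effort, rest push out)
β5 stroke at I3  (J2 effort already set via bond 1)
β2 stroke at I1  (J1 needs exactly one f-in)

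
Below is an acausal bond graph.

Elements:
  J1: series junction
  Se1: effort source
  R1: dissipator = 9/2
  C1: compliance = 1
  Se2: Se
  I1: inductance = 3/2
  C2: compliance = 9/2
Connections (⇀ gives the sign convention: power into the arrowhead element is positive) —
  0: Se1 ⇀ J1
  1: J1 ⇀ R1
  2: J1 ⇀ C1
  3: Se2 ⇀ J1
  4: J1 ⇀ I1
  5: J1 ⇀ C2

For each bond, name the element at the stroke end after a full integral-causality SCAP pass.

b0 →J1  (Se1 fixes effort; stroke away)
b3 →J1  (Se2 (Se) sets effort on bond)
b2 →J1  (C1: C, integral causality)
b4 →I1  (prefer integral on I1)
b1 →J1  (J1 flow already set via bond 4)
b5 →J1  (J1 flow already set via bond 4)

#0 stroke at J1
#1 stroke at J1
#2 stroke at J1
#3 stroke at J1
#4 stroke at I1
#5 stroke at J1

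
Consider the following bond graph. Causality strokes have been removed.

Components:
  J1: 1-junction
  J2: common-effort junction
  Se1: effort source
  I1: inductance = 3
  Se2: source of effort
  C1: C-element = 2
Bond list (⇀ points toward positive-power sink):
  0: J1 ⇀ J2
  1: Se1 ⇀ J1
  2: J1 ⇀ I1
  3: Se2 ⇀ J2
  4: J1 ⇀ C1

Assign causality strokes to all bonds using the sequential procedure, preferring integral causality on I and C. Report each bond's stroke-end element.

#1 stroke→J1  (Se1 fixes effort; stroke away)
#3 stroke→J2  (Se2: effort source, stroke at far end)
#0 stroke→J1  (J2: bond 3 brought effort, rest push out)
#2 stroke→I1  (I1: I, integral causality)
#4 stroke→J1  (1-jn J1 has f-setter on 2)

β0 stroke→J1
β1 stroke→J1
β2 stroke→I1
β3 stroke→J2
β4 stroke→J1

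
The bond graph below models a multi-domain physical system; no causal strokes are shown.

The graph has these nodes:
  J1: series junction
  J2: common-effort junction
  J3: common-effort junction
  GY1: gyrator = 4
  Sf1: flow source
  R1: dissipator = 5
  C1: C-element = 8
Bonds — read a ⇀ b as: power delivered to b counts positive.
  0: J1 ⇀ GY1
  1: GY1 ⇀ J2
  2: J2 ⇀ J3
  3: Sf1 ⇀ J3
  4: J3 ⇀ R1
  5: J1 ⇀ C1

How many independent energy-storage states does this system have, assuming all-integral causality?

b3 →Sf1  (Sf1: flow source, stroke at near end)
b5 →J1  (C1 integral (e out))
b0 →GY1  (J1: last free bond brings flow in)
b1 →GY1  (GY GY1: same side as bond 0)
b2 →J2  (J2 needs exactly one e-in)
b4 →J3  (J3: last free bond brings effort in)

1  (C1 all integral)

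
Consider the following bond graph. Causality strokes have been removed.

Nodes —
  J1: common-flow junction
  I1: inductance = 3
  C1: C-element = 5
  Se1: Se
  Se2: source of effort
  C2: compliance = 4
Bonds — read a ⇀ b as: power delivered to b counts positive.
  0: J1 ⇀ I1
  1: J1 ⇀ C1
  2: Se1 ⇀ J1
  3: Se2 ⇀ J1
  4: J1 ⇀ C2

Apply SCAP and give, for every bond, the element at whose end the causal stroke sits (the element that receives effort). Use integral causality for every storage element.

#2 →J1  (Se1: effort source, stroke at far end)
#3 →J1  (source Se2 imposes e)
#0 →I1  (I1 outputs flow p/I1)
#1 →J1  (J1: bond 0 brought flow, rest push out)
#4 →J1  (1-jn J1 has f-setter on 0)

bond 0 |I1
bond 1 |J1
bond 2 |J1
bond 3 |J1
bond 4 |J1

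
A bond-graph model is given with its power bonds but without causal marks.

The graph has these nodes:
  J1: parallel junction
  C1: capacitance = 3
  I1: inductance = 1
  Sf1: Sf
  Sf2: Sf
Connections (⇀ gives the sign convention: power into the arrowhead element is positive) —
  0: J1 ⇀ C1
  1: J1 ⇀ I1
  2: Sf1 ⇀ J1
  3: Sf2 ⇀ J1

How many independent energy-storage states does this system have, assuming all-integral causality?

β2 stroke→Sf1  (source Sf1 imposes f)
β3 stroke→Sf2  (Sf2 (Sf) sets flow on bond)
β0 stroke→J1  (C1: C, integral causality)
β1 stroke→I1  (J1: bond 0 brought effort, rest push out)

2  (C1, I1 all integral)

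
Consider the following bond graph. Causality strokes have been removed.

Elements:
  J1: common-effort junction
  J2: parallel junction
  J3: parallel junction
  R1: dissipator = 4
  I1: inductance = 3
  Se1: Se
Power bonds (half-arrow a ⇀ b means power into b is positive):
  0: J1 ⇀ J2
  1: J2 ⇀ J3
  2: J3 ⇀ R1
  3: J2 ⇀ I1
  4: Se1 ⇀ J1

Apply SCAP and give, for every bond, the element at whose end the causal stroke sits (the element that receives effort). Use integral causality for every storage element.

b4 stroke→J1  (Se1 (Se) sets effort on bond)
b0 stroke→J2  (J1 effort already set via bond 4)
b1 stroke→J3  (0-jn J2 has e-setter on 0)
b3 stroke→I1  (common-e at J2 fixed by 0)
b2 stroke→R1  (common-e at J3 fixed by 1)

b0 →J2
b1 →J3
b2 →R1
b3 →I1
b4 →J1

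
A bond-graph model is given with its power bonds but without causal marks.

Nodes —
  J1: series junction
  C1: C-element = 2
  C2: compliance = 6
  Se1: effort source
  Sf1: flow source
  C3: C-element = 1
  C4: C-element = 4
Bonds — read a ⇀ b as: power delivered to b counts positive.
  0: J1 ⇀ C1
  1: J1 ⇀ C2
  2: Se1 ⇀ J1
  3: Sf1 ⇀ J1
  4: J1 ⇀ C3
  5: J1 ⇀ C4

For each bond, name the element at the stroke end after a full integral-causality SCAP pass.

bond 2 stroke→J1  (Se1 (Se) sets effort on bond)
bond 3 stroke→Sf1  (Sf1: flow source, stroke at near end)
bond 0 stroke→J1  (J1: bond 3 brought flow, rest push out)
bond 1 stroke→J1  (common-f at J1 fixed by 3)
bond 4 stroke→J1  (common-f at J1 fixed by 3)
bond 5 stroke→J1  (common-f at J1 fixed by 3)

β0 stroke→J1
β1 stroke→J1
β2 stroke→J1
β3 stroke→Sf1
β4 stroke→J1
β5 stroke→J1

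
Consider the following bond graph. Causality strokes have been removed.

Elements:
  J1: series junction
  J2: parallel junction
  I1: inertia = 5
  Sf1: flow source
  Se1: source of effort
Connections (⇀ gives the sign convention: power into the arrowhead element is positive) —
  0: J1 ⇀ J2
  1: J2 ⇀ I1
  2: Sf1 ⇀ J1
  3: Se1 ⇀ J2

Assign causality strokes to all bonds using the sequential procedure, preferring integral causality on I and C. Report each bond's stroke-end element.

β2 |Sf1  (Sf1: flow source, stroke at near end)
β3 |J2  (Se1 (Se) sets effort on bond)
β0 |J1  (1-jn J1 has f-setter on 2)
β1 |I1  (0-jn J2 has e-setter on 3)

bond 0 stroke→J1
bond 1 stroke→I1
bond 2 stroke→Sf1
bond 3 stroke→J2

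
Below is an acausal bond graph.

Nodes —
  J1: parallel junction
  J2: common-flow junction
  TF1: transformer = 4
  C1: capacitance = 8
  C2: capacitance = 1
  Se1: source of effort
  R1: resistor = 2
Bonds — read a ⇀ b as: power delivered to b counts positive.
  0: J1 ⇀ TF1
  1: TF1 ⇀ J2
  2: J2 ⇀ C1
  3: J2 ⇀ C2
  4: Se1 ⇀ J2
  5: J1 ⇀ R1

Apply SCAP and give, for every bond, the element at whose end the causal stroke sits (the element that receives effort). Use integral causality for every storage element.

β0 →J1
β1 →TF1
β2 →J2
β3 →J2
β4 →J2
β5 →R1

bond 4 stroke→J2  (Se1 fixes effort; stroke away)
bond 2 stroke→J2  (C1 integral (e out))
bond 3 stroke→J2  (C2 outputs effort q/C2)
bond 1 stroke→TF1  (J2: last free bond brings flow in)
bond 0 stroke→J1  (TF1: transformer flips bond 1)
bond 5 stroke→R1  (common-e at J1 fixed by 0)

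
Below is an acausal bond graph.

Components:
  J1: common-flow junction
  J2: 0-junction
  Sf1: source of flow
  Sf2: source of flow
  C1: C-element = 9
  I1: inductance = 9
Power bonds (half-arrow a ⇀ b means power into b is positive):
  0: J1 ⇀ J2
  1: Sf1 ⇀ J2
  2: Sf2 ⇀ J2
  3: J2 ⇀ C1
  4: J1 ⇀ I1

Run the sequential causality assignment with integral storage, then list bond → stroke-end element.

b0 →J1
b1 →Sf1
b2 →Sf2
b3 →J2
b4 →I1

#1 |Sf1  (Sf1 fixes flow; stroke at Sf1)
#2 |Sf2  (Sf2 fixes flow; stroke at Sf2)
#3 |J2  (C1 integral (e out))
#0 |J1  (J2 effort already set via bond 3)
#4 |I1  (J1: last free bond brings flow in)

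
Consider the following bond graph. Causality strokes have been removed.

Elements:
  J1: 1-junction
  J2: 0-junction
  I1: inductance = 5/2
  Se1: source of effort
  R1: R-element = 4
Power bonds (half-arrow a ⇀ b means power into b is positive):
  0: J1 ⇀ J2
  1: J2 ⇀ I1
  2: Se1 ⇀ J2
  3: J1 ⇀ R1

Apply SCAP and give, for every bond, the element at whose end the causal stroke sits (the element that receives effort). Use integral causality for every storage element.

#2 stroke→J2  (Se1 fixes effort; stroke away)
#0 stroke→J1  (J2 effort already set via bond 2)
#1 stroke→I1  (J2: bond 2 brought effort, rest push out)
#3 stroke→R1  (closing 1-jn rule on J1)

#0 |J1
#1 |I1
#2 |J2
#3 |R1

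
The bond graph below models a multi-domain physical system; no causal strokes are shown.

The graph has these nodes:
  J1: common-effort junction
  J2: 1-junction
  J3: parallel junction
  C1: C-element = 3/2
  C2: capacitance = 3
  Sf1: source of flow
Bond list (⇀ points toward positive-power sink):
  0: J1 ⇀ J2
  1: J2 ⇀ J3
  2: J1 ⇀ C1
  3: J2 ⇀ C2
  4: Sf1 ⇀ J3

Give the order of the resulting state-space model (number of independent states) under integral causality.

2  (C1, C2 all integral)

bond 4 →Sf1  (source Sf1 imposes f)
bond 1 →J3  (J3 needs exactly one e-in)
bond 0 →J2  (J2: bond 1 brought flow, rest push out)
bond 3 →J2  (J2: bond 1 brought flow, rest push out)
bond 2 →J1  (J1 needs exactly one e-in)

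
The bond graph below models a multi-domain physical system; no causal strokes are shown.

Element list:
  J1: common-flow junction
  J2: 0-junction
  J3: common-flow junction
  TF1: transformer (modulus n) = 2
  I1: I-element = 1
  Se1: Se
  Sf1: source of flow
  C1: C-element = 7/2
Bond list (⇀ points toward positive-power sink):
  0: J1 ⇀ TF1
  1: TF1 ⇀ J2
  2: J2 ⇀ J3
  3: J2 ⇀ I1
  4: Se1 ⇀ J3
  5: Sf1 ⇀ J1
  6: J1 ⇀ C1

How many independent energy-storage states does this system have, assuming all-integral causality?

#4 stroke→J3  (source Se1 imposes e)
#5 stroke→Sf1  (source Sf1 imposes f)
#0 stroke→J1  (1-jn J1 has f-setter on 5)
#6 stroke→J1  (J1 flow already set via bond 5)
#2 stroke→J2  (J3: last free bond brings flow in)
#1 stroke→TF1  (TF1 one-in-one-out from 0)
#3 stroke→I1  (common-e at J2 fixed by 2)

2  (C1, I1 all integral)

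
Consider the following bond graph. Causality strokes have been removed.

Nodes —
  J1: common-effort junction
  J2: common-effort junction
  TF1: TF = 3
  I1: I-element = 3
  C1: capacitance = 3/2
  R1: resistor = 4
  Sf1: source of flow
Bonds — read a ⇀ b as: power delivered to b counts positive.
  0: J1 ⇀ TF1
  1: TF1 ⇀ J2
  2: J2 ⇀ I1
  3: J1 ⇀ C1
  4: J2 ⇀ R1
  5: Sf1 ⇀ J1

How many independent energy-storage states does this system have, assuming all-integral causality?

bond 5 →Sf1  (Sf1 (Sf) sets flow on bond)
bond 2 →I1  (prefer integral on I1)
bond 3 →J1  (prefer integral on C1)
bond 0 →TF1  (J1 effort already set via bond 3)
bond 1 →J2  (TF TF1: opposite of bond 0)
bond 4 →R1  (common-e at J2 fixed by 1)

2  (C1, I1 all integral)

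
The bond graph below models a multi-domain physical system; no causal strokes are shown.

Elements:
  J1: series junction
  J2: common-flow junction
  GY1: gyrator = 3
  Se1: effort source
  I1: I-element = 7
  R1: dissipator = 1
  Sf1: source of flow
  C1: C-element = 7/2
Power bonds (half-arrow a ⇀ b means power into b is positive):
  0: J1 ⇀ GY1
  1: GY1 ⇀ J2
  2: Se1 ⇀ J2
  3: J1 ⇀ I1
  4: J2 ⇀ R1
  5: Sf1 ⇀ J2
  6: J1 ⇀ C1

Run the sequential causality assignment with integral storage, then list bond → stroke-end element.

bond 0 stroke→J1
bond 1 stroke→J2
bond 2 stroke→J2
bond 3 stroke→I1
bond 4 stroke→J2
bond 5 stroke→Sf1
bond 6 stroke→J1

#2 |J2  (Se1 (Se) sets effort on bond)
#5 |Sf1  (source Sf1 imposes f)
#1 |J2  (common-f at J2 fixed by 5)
#4 |J2  (J2: bond 5 brought flow, rest push out)
#0 |J1  (GY1 both-in/both-out from 1)
#3 |I1  (I1: I, integral causality)
#6 |J1  (J1: bond 3 brought flow, rest push out)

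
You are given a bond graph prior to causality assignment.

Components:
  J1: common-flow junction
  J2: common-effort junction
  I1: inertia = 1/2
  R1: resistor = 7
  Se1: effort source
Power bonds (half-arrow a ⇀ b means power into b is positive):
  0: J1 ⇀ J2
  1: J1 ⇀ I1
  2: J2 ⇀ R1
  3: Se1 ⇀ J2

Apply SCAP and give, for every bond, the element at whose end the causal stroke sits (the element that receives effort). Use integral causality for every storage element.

β0 stroke at J1
β1 stroke at I1
β2 stroke at R1
β3 stroke at J2

#3 |J2  (Se1 fixes effort; stroke away)
#0 |J1  (J2 effort already set via bond 3)
#2 |R1  (J2: bond 3 brought effort, rest push out)
#1 |I1  (closing 1-jn rule on J1)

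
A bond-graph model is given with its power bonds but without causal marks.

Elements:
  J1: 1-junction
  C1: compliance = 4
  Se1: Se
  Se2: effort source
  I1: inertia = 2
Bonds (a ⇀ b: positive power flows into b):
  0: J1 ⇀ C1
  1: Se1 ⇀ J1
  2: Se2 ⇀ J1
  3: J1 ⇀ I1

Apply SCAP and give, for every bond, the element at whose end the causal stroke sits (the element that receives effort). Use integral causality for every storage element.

b1 →J1  (Se1 fixes effort; stroke away)
b2 →J1  (Se2 fixes effort; stroke away)
b0 →J1  (C1: C, integral causality)
b3 →I1  (J1 needs exactly one f-in)

b0 →J1
b1 →J1
b2 →J1
b3 →I1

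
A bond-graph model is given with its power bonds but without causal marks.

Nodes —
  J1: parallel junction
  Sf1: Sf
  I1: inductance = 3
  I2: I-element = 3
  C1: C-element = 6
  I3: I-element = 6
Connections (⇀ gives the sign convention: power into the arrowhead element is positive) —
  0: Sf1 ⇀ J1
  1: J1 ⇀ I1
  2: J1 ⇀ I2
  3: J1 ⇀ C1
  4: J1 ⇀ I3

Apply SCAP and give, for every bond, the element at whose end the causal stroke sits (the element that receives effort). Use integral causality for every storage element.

β0 →Sf1
β1 →I1
β2 →I2
β3 →J1
β4 →I3

β0 |Sf1  (source Sf1 imposes f)
β1 |I1  (prefer integral on I1)
β2 |I2  (I2: I, integral causality)
β3 |J1  (C1 integral (e out))
β4 |I3  (J1: bond 3 brought effort, rest push out)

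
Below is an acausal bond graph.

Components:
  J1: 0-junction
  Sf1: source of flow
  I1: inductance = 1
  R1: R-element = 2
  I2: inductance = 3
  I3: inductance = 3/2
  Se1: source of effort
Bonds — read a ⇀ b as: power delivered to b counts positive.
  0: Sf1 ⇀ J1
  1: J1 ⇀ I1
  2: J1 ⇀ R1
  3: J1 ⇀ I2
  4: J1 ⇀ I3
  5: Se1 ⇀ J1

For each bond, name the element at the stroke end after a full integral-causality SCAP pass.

bond 0 |Sf1  (Sf1 fixes flow; stroke at Sf1)
bond 5 |J1  (Se1 fixes effort; stroke away)
bond 1 |I1  (0-jn J1 has e-setter on 5)
bond 2 |R1  (0-jn J1 has e-setter on 5)
bond 3 |I2  (0-jn J1 has e-setter on 5)
bond 4 |I3  (0-jn J1 has e-setter on 5)

bond 0 stroke at Sf1
bond 1 stroke at I1
bond 2 stroke at R1
bond 3 stroke at I2
bond 4 stroke at I3
bond 5 stroke at J1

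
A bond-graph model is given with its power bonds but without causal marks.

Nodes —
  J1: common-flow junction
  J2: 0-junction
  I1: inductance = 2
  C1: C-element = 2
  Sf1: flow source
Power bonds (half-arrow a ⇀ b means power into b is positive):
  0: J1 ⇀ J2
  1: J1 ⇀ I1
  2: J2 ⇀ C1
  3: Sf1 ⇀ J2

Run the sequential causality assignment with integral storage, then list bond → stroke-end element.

β3 stroke at Sf1  (Sf1 (Sf) sets flow on bond)
β1 stroke at I1  (I1 outputs flow p/I1)
β0 stroke at J1  (common-f at J1 fixed by 1)
β2 stroke at J2  (J2: last free bond brings effort in)

β0 |J1
β1 |I1
β2 |J2
β3 |Sf1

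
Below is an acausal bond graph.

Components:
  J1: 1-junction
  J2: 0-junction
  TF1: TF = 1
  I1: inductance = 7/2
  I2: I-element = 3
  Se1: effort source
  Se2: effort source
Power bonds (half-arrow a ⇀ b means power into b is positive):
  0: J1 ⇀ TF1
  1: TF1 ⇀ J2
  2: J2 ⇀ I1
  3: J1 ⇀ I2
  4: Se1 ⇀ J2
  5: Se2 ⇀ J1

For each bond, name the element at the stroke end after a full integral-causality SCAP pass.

β4 →J2  (Se1 (Se) sets effort on bond)
β5 →J1  (Se2 fixes effort; stroke away)
β1 →TF1  (J2 effort already set via bond 4)
β2 →I1  (J2: bond 4 brought effort, rest push out)
β0 →J1  (TF1: transformer flips bond 1)
β3 →I2  (closing 1-jn rule on J1)

bond 0 stroke at J1
bond 1 stroke at TF1
bond 2 stroke at I1
bond 3 stroke at I2
bond 4 stroke at J2
bond 5 stroke at J1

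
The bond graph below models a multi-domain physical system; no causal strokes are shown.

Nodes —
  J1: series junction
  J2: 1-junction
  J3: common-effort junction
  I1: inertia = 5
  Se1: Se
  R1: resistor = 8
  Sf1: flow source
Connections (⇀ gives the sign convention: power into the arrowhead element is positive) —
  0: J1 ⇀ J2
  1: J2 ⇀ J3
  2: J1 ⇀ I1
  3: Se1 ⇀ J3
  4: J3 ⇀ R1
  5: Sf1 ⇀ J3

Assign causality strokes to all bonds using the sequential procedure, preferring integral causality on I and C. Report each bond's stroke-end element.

#3 |J3  (Se1 (Se) sets effort on bond)
#5 |Sf1  (source Sf1 imposes f)
#1 |J2  (common-e at J3 fixed by 3)
#4 |R1  (common-e at J3 fixed by 3)
#0 |J1  (closing 1-jn rule on J2)
#2 |I1  (J1: last free bond brings flow in)

#0 →J1
#1 →J2
#2 →I1
#3 →J3
#4 →R1
#5 →Sf1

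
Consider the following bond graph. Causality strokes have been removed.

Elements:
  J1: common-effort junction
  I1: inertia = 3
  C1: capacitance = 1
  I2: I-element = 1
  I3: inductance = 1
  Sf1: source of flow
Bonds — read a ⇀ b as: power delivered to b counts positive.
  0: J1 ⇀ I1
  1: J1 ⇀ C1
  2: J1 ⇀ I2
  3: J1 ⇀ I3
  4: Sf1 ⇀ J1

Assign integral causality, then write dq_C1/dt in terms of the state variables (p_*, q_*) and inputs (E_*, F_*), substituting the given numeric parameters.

β4 |Sf1  (Sf1 (Sf) sets flow on bond)
β0 |I1  (I1 outputs flow p/I1)
β1 |J1  (prefer integral on C1)
β2 |I2  (J1 effort already set via bond 1)
β3 |I3  (common-e at J1 fixed by 1)

dq_C1/dt = F_Sf1 - p_I1/3 - p_I2 - p_I3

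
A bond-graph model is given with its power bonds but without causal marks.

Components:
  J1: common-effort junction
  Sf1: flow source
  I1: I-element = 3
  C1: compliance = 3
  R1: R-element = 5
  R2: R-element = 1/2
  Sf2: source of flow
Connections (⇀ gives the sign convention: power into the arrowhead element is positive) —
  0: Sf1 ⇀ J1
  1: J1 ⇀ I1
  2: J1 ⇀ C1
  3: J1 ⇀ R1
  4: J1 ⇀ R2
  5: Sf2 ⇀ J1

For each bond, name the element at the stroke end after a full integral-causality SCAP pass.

bond 0 →Sf1
bond 1 →I1
bond 2 →J1
bond 3 →R1
bond 4 →R2
bond 5 →Sf2

β0 →Sf1  (source Sf1 imposes f)
β5 →Sf2  (source Sf2 imposes f)
β1 →I1  (I1: I, integral causality)
β2 →J1  (C1 integral (e out))
β3 →R1  (J1: bond 2 brought effort, rest push out)
β4 →R2  (0-jn J1 has e-setter on 2)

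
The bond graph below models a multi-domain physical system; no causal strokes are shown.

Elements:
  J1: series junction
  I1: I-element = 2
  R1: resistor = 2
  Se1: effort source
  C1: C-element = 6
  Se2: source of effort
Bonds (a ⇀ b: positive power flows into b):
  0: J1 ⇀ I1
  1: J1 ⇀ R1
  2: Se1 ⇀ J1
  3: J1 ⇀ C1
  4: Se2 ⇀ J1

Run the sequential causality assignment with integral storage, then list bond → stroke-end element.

#2 stroke at J1  (Se1 (Se) sets effort on bond)
#4 stroke at J1  (source Se2 imposes e)
#0 stroke at I1  (I1 integral (f out))
#1 stroke at J1  (1-jn J1 has f-setter on 0)
#3 stroke at J1  (common-f at J1 fixed by 0)

β0 stroke at I1
β1 stroke at J1
β2 stroke at J1
β3 stroke at J1
β4 stroke at J1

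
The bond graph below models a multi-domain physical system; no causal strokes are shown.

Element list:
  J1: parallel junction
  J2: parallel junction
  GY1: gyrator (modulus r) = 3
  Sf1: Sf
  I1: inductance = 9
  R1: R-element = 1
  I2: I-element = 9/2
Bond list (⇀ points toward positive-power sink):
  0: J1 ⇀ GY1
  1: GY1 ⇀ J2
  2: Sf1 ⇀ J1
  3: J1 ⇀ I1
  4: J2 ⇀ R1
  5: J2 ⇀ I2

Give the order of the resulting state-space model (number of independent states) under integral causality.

b2 |Sf1  (Sf1 (Sf) sets flow on bond)
b3 |I1  (I1 outputs flow p/I1)
b0 |J1  (closing 0-jn rule on J1)
b1 |J2  (GY1: gyrator matches bond 0)
b4 |R1  (common-e at J2 fixed by 1)
b5 |I2  (J2: bond 1 brought effort, rest push out)

2  (I1, I2 all integral)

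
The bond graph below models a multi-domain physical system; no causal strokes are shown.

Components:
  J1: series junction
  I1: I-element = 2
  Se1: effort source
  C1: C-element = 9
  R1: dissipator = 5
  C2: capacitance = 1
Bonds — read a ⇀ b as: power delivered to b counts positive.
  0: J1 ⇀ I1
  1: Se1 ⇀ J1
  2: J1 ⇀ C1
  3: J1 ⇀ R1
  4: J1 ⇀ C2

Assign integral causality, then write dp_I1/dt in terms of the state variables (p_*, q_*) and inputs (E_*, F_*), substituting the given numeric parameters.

bond 1 stroke→J1  (source Se1 imposes e)
bond 0 stroke→I1  (I1 integral (f out))
bond 2 stroke→J1  (common-f at J1 fixed by 0)
bond 3 stroke→J1  (common-f at J1 fixed by 0)
bond 4 stroke→J1  (common-f at J1 fixed by 0)

dp_I1/dt = E_Se1 - 5*p_I1/2 - q_C1/9 - q_C2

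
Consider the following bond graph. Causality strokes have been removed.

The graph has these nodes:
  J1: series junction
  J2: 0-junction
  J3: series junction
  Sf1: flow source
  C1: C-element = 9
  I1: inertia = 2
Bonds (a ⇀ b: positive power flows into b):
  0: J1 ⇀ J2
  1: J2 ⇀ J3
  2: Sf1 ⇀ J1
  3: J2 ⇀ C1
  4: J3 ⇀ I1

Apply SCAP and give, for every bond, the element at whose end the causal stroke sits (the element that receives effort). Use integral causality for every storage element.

β0 stroke at J1
β1 stroke at J3
β2 stroke at Sf1
β3 stroke at J2
β4 stroke at I1

#2 stroke→Sf1  (source Sf1 imposes f)
#0 stroke→J1  (1-jn J1 has f-setter on 2)
#3 stroke→J2  (prefer integral on C1)
#1 stroke→J3  (J2 effort already set via bond 3)
#4 stroke→I1  (J3 needs exactly one f-in)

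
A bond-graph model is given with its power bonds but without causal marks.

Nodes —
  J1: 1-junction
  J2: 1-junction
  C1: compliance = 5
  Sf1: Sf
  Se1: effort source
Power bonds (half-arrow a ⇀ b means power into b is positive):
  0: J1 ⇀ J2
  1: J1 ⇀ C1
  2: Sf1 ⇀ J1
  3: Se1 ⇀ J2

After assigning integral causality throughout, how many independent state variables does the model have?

bond 2 stroke at Sf1  (source Sf1 imposes f)
bond 3 stroke at J2  (Se1 fixes effort; stroke away)
bond 0 stroke at J1  (J1: bond 2 brought flow, rest push out)
bond 1 stroke at J1  (common-f at J1 fixed by 2)

1  (C1 all integral)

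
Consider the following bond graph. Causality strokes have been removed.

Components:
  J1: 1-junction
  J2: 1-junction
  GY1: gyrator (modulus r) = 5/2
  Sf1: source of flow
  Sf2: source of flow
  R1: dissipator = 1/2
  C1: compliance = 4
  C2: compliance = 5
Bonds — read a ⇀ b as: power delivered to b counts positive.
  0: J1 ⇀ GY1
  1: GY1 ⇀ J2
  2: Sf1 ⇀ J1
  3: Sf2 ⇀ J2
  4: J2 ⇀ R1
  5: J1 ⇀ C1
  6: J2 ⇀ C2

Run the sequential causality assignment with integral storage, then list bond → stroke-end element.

#2 →Sf1  (source Sf1 imposes f)
#3 →Sf2  (Sf2 fixes flow; stroke at Sf2)
#0 →J1  (common-f at J1 fixed by 2)
#5 →J1  (J1: bond 2 brought flow, rest push out)
#1 →J2  (common-f at J2 fixed by 3)
#4 →J2  (J2: bond 3 brought flow, rest push out)
#6 →J2  (J2 flow already set via bond 3)

bond 0 stroke at J1
bond 1 stroke at J2
bond 2 stroke at Sf1
bond 3 stroke at Sf2
bond 4 stroke at J2
bond 5 stroke at J1
bond 6 stroke at J2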